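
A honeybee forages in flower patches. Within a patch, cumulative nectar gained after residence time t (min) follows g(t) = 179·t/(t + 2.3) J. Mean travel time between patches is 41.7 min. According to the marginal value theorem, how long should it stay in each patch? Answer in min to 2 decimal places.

9.79 min

Maximise g(t)/(T+t): set derivative to zero → g'(t)(T+t) = g(t).
g'(t) = 179·2.3/(t + 2.3)². Setting 179·2.3/(t+2.3)² = 179t/[(t+2.3)(41.7+t)] gives 2.3(41.7+t) = t(t+2.3), so t² = 2.3×41.7 = 95.91.
t* = √95.91 = 9.793 min.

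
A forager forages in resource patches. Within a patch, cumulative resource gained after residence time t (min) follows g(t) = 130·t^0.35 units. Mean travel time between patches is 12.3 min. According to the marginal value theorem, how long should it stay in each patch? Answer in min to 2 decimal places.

By the marginal value theorem, leave when the instantaneous gain rate g'(t) equals the habitat-wide average g(t)/(T + t).
g'(t) = 0.35·130·t^-0.65. Setting 0.35·130·t^-0.65 = 130·t^0.35/(12.3+t) gives 0.35(12.3+t) = t, so 0.65·t = 0.35×12.3.
t* = 0.35×12.3/0.65 = 6.623 min.

6.62 min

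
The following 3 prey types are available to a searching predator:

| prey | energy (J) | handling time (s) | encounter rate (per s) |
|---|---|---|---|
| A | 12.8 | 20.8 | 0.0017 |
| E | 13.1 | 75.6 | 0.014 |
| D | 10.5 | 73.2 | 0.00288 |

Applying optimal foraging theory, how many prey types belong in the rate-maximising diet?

3

Rank by E/h (J/s): A 0.615, E 0.173, D 0.143. Include each in turn until the next type's E/h falls below the running intake rate.
Rate on top 1: 0.02102. E: 0.173 > 0.02102 → include.
Rate on top 2: 0.09799. D: 0.143 > 0.09799 → include.
Optimal diet: A, E, D — 3 of 3 types.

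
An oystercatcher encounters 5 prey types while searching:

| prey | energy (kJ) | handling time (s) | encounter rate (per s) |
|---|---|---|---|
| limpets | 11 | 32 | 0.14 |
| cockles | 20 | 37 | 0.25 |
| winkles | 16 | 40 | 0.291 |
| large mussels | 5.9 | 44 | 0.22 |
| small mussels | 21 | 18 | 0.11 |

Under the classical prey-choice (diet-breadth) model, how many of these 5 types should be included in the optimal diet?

1

Profitabilities (E/h, kJ/s): small mussels 1.17, cockles 0.541, winkles 0.4, limpets 0.344, large mussels 0.134. Add prey in this order while the next type's profitability exceeds the intake rate on those already taken.
Rate on top 1: 0.7752. cockles: 0.541 < 0.7752 → exclude; stop.
Optimal diet: small mussels — 1 of 5 types.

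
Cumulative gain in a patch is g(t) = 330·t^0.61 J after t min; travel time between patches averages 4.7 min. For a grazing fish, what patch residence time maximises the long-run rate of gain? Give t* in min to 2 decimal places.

7.35 min

By the marginal value theorem, leave when the instantaneous gain rate g'(t) equals the habitat-wide average g(t)/(T + t).
g'(t) = 0.61·330·t^-0.39. Setting 0.61·330·t^-0.39 = 330·t^0.61/(4.7+t) gives 0.61(4.7+t) = t, so 0.39·t = 0.61×4.7.
t* = 0.61×4.7/0.39 = 7.351 min.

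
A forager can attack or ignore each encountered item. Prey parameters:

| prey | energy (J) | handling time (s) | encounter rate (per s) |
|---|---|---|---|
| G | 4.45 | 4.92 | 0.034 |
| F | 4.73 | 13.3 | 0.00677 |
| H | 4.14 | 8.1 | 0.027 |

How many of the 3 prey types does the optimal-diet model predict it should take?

Profitabilities (E/h, J/s): G 0.904, H 0.511, F 0.356. Add prey in this order while the next type's profitability exceeds the intake rate on those already taken.
Rate on top 1: 0.1296. H: 0.511 > 0.1296 → include.
Rate on top 2: 0.1898. F: 0.356 > 0.1898 → include.
Optimal diet: G, H, F — 3 of 3 types.

3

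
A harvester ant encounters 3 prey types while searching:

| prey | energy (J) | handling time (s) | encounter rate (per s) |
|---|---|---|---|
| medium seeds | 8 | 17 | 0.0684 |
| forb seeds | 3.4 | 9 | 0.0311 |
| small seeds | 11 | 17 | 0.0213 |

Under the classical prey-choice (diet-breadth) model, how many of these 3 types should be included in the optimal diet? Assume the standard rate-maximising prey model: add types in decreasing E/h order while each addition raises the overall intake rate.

E/h in descending order: small seeds 0.647, medium seeds 0.471, forb seeds 0.378 J/s. The optimal diet is the largest prefix of this list for which every included type satisfies E_i/h_i > R on the types above it.
Rate on top 1: 0.172. medium seeds: 0.471 > 0.172 → include.
Rate on top 2: 0.3095. forb seeds: 0.378 > 0.3095 → include.
Optimal diet: small seeds, medium seeds, forb seeds — 3 of 3 types.

3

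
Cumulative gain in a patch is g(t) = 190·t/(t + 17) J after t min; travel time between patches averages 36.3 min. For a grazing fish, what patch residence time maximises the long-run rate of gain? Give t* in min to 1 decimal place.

24.8 min

By the marginal value theorem, leave when the instantaneous gain rate g'(t) equals the habitat-wide average g(t)/(T + t).
g'(t) = 190·17/(t + 17)². Setting 190·17/(t+17)² = 190t/[(t+17)(36.3+t)] gives 17(36.3+t) = t(t+17), so t² = 17×36.3 = 617.1.
t* = √617.1 = 24.84 min.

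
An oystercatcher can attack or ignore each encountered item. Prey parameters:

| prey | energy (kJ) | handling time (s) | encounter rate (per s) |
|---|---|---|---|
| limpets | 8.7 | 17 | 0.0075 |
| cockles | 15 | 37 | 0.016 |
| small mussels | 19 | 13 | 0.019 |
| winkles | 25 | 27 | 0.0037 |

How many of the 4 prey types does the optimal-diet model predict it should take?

4

Profitabilities (E/h, kJ/s): small mussels 1.46, winkles 0.926, limpets 0.512, cockles 0.405. Add prey in this order while the next type's profitability exceeds the intake rate on those already taken.
Rate on top 1: 0.2895. winkles: 0.926 > 0.2895 → include.
Rate on top 2: 0.3367. limpets: 0.512 > 0.3367 → include.
Rate on top 3: 0.3518. cockles: 0.405 > 0.3518 → include.
Optimal diet: small mussels, winkles, limpets, cockles — 4 of 4 types.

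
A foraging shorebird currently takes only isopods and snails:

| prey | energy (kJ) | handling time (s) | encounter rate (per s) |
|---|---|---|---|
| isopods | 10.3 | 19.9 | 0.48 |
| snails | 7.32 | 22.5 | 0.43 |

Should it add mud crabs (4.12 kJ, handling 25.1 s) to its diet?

On isopods and snails alone, R = ΣλE/(1+Σλh) = 8.092/20.23 = 0.4 kJ/s.
Profitability of mud crabs: 4.12/25.1 = 0.1641 kJ/s.
0.1641 < 0.4, so adding mud crabs would lower the average — exclude it.

No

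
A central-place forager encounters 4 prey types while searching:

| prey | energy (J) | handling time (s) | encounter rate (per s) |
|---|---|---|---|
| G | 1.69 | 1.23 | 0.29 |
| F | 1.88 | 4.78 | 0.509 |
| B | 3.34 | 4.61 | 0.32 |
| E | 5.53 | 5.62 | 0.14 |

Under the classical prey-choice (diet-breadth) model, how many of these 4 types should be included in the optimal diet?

E/h in descending order: G 1.37, E 0.984, B 0.725, F 0.393 J/s. The optimal diet is the largest prefix of this list for which every included type satisfies E_i/h_i > R on the types above it.
Rate on top 1: 0.3612. E: 0.984 > 0.3612 → include.
Rate on top 2: 0.5898. B: 0.725 > 0.5898 → include.
Rate on top 3: 0.6447. F: 0.393 < 0.6447 → exclude; stop.
Optimal diet: G, E, B — 3 of 4 types.

3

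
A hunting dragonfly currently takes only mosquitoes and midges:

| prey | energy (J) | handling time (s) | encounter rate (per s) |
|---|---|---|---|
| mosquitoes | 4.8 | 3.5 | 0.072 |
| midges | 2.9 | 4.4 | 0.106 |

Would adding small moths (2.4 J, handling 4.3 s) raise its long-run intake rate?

On mosquitoes and midges alone, R = ΣλE/(1+Σλh) = 0.653/1.718 = 0.38 J/s.
small moths: E/h = 2.4/4.3 = 0.5581 J/s.
Since 0.5581 > R, including small moths increases the long-run rate.

Yes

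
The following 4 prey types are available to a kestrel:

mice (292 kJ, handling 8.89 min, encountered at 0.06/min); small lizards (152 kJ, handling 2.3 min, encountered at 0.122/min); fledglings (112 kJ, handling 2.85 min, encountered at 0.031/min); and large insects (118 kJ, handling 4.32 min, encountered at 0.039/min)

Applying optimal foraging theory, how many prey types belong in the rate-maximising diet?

Rank by E/h (kJ/min): small lizards 66.1, fledglings 39.3, mice 32.8, large insects 27.3. Include each in turn until the next type's E/h falls below the running intake rate.
Rate on top 1: 14.48. fledglings: 39.3 > 14.48 → include.
Rate on top 2: 16.08. mice: 32.8 > 16.08 → include.
Rate on top 3: 20.78. large insects: 27.3 > 20.78 → include.
Optimal diet: small lizards, fledglings, mice, large insects — 4 of 4 types.

4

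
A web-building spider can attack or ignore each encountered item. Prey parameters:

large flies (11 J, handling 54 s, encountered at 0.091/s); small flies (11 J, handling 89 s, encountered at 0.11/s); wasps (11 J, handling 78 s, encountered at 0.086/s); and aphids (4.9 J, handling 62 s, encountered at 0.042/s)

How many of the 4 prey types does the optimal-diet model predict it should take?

Profitabilities (E/h, J/s): large flies 0.204, wasps 0.141, small flies 0.124, aphids 0.079. Add prey in this order while the next type's profitability exceeds the intake rate on those already taken.
Rate on top 1: 0.1693. wasps: 0.141 < 0.1693 → exclude; stop.
Optimal diet: large flies — 1 of 4 types.

1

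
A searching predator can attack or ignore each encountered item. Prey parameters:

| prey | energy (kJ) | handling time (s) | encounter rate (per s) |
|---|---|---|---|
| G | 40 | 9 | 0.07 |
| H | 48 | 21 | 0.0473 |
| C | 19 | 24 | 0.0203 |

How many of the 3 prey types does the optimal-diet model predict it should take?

2

Profitabilities (E/h, kJ/s): G 4.44, H 2.29, C 0.792. Add prey in this order while the next type's profitability exceeds the intake rate on those already taken.
Rate on top 1: 1.718. H: 2.29 > 1.718 → include.
Rate on top 2: 1.933. C: 0.792 < 1.933 → exclude; stop.
Optimal diet: G, H — 2 of 3 types.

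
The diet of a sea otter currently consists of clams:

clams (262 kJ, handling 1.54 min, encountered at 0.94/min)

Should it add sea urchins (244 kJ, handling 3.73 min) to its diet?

No

Intake rate on the current diet: R = (0.94×262) / (1 + 0.94×1.54) = 246.3/2.448 = 100.6 kJ/min.
Profitability of sea urchins: 244/3.73 = 65.42 kJ/min.
65.42 < 100.6, so adding sea urchins would lower the average — exclude it.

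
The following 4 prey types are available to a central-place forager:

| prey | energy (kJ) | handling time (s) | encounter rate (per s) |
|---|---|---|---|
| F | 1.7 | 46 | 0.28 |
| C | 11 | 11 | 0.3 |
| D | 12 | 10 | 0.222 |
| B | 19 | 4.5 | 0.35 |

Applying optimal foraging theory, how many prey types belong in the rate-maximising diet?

1

Profitabilities (E/h, kJ/s): B 4.22, D 1.2, C 1, F 0.037. Add prey in this order while the next type's profitability exceeds the intake rate on those already taken.
Rate on top 1: 2.583. D: 1.2 < 2.583 → exclude; stop.
Optimal diet: B — 1 of 4 types.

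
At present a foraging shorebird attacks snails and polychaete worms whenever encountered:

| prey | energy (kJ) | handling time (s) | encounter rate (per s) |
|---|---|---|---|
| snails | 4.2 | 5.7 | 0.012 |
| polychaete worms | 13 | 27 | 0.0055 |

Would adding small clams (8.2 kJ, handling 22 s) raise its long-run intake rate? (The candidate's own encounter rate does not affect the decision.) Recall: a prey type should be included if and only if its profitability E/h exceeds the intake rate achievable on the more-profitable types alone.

On snails and polychaete worms alone, R = ΣλE/(1+Σλh) = 0.1219/1.217 = 0.1002 kJ/s.
small clams: E/h = 8.2/22 = 0.3727 kJ/s.
Since 0.3727 > R, including small clams increases the long-run rate.

Yes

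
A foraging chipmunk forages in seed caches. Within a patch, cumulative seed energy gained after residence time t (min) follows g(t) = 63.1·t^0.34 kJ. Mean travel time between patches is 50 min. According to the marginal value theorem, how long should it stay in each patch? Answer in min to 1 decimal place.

25.8 min

Optimal t* satisfies g'(t*) = g(t*)/(T + t*).
g'(t) = 0.34·63.1·t^-0.66. Setting 0.34·63.1·t^-0.66 = 63.1·t^0.34/(50+t) gives 0.34(50+t) = t, so 0.66·t = 0.34×50.
t* = 0.34×50/0.66 = 25.76 min.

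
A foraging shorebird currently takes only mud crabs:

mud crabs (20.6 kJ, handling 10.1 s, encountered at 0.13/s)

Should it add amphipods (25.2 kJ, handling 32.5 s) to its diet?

Intake rate on the current diet: R = (0.13×20.6) / (1 + 0.13×10.1) = 2.678/2.313 = 1.158 kJ/s.
Profitability of amphipods: 25.2/32.5 = 0.7754 kJ/s.
Since 0.7754 < R, time spent handling amphipods is better spent searching.

No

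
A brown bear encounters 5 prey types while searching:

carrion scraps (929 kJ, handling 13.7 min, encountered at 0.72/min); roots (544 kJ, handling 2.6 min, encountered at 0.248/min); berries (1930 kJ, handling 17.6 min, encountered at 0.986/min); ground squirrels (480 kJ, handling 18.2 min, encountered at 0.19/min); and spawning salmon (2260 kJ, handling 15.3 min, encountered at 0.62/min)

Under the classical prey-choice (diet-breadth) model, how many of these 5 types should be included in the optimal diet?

2

E/h in descending order: roots 209, spawning salmon 148, berries 110, carrion scraps 67.8, ground squirrels 26.4 kJ/min. The optimal diet is the largest prefix of this list for which every included type satisfies E_i/h_i > R on the types above it.
Rate on top 1: 82.02. spawning salmon: 148 > 82.02 → include.
Rate on top 2: 138. berries: 110 < 138 → exclude; stop.
Optimal diet: roots, spawning salmon — 2 of 5 types.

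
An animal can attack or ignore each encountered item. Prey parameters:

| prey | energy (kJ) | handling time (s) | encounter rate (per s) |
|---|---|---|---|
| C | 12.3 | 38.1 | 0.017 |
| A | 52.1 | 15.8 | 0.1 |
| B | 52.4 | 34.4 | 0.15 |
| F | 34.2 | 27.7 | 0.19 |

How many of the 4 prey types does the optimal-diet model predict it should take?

1

Profitabilities (E/h, kJ/s): A 3.3, B 1.52, F 1.23, C 0.323. Add prey in this order while the next type's profitability exceeds the intake rate on those already taken.
Rate on top 1: 2.019. B: 1.52 < 2.019 → exclude; stop.
Optimal diet: A — 1 of 4 types.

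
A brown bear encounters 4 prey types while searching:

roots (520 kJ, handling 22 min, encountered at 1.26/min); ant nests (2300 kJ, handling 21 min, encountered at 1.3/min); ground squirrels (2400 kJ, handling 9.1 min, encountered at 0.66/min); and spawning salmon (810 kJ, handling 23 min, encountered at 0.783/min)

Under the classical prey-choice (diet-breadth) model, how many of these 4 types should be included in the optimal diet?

Rank by E/h (kJ/min): ground squirrels 264, ant nests 110, spawning salmon 35.2, roots 23.6. Include each in turn until the next type's E/h falls below the running intake rate.
Rate on top 1: 226.1. ant nests: 110 < 226.1 → exclude; stop.
Optimal diet: ground squirrels — 1 of 4 types.

1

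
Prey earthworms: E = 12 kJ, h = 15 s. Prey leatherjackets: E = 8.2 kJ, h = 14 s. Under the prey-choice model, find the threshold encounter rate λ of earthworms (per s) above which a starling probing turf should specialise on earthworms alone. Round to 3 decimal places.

0.182 per s

Drop leatherjackets once their profitability E₂/h₂ falls below the rate achievable on earthworms alone: E₂/h₂ = λE₁/(1 + λh₁).
Solve for λ: λE₁h₂ = E₂(1 + λh₁) → λ(E₁h₂ − E₂h₁) = E₂ → λ = E₂/(E₁h₂ − E₂h₁).
λ = 8.2/(12×14 − 8.2×15) = 8.2/45 = 0.1822 per s.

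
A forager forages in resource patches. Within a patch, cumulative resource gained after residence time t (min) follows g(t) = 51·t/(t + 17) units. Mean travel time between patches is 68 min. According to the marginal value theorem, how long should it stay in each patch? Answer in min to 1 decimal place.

34.0 min

Maximise g(t)/(T+t): set derivative to zero → g'(t)(T+t) = g(t).
g'(t) = 51·17/(t + 17)². Setting 51·17/(t+17)² = 51t/[(t+17)(68+t)] gives 17(68+t) = t(t+17), so t² = 17×68 = 1156.
t* = √1156 = 34 min.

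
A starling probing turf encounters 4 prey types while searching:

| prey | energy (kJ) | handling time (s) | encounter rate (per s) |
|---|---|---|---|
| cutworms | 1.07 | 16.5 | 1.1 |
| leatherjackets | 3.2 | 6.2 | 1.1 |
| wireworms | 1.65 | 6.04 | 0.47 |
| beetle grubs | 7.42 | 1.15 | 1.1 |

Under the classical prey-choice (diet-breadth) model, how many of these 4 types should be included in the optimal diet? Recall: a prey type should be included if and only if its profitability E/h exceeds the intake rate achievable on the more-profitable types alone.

E/h in descending order: beetle grubs 6.45, leatherjackets 0.516, wireworms 0.273, cutworms 0.0648 kJ/s. The optimal diet is the largest prefix of this list for which every included type satisfies E_i/h_i > R on the types above it.
Rate on top 1: 3.604. leatherjackets: 0.516 < 3.604 → exclude; stop.
Optimal diet: beetle grubs — 1 of 4 types.

1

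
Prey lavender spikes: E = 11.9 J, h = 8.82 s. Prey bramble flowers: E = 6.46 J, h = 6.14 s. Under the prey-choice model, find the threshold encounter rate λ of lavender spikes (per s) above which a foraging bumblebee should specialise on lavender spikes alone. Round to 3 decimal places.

The zero-one rule: include bramble flowers iff E₂/h₂ > λE₁/(1+λh₁). Equality gives the switch point.
λE₁h₂ = E₂ + λE₂h₁ ⇒ λ = E₂/(E₁h₂ − E₂h₁) = 6.46/(73.07 − 56.98) = 0.4015 per s.

0.402 per s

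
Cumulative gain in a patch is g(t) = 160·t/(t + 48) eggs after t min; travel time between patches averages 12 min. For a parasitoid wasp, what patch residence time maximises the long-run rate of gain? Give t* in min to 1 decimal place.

24.0 min

Optimal t* satisfies g'(t*) = g(t*)/(T + t*).
g'(t) = 160·48/(t + 48)². Setting 160·48/(t+48)² = 160t/[(t+48)(12+t)] gives 48(12+t) = t(t+48), so t² = 48×12 = 576.
t* = √576 = 24 min.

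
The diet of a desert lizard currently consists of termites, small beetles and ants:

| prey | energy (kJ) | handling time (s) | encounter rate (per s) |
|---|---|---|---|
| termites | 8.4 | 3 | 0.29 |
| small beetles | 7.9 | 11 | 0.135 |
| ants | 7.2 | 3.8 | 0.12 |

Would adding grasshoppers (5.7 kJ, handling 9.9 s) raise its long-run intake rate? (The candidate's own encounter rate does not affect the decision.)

No

Current rate: (0.29×8.4 + 0.135×7.9 + 0.12×7.2)/(1 + 0.29×3 + 0.135×11 + 0.12×3.8) = 1.146 kJ/s.
grasshoppers: E/h = 5.7/9.9 = 0.5758 kJ/s.
0.5758 < 1.146, so adding grasshoppers would lower the average — exclude it.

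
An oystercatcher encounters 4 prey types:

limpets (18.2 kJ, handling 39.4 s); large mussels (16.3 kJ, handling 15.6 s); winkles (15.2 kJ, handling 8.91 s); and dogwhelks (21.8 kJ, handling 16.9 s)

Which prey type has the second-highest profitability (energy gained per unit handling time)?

Profitability E/h (kJ/s): limpets = 18.2/39.4 = 0.462, large mussels = 16.3/15.6 = 1.04, winkles = 15.2/8.91 = 1.71, dogwhelks = 21.8/16.9 = 1.29.
Ranked: winkles > dogwhelks > large mussels > limpets.

dogwhelks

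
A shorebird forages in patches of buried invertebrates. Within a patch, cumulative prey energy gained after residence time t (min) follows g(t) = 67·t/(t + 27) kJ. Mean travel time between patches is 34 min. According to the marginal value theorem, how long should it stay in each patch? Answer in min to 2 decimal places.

Optimal t* satisfies g'(t*) = g(t*)/(T + t*).
g'(t) = 67·27/(t + 27)². Setting 67·27/(t+27)² = 67t/[(t+27)(34+t)] gives 27(34+t) = t(t+27), so t² = 27×34 = 918.
t* = √918 = 30.3 min.

30.30 min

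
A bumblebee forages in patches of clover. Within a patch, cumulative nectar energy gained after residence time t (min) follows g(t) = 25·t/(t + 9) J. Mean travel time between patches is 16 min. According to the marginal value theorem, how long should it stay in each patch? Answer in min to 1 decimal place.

12.0 min

By the marginal value theorem, leave when the instantaneous gain rate g'(t) equals the habitat-wide average g(t)/(T + t).
g'(t) = 25·9/(t + 9)². Setting 25·9/(t+9)² = 25t/[(t+9)(16+t)] gives 9(16+t) = t(t+9), so t² = 9×16 = 144.
t* = √144 = 12 min.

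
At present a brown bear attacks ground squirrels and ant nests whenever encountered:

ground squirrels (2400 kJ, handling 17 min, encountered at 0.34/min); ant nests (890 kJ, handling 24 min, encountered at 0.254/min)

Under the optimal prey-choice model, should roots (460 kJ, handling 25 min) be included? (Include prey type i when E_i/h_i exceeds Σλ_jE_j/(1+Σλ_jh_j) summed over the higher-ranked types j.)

No

Current rate: (0.34×2400 + 0.254×890)/(1 + 0.34×17 + 0.254×24) = 80.93 kJ/min.
Profitability of roots: 460/25 = 18.4 kJ/min.
Since 18.4 < R, time spent handling roots is better spent searching.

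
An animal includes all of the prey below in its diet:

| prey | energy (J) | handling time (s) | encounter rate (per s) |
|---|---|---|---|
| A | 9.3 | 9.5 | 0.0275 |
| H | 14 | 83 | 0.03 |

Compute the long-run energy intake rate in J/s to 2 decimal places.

0.18 J/s

Energy encountered per unit search time: 0.0275×9.3 + 0.03×14 = 0.6758 J/s.
Handling time per unit search time: 0.0275×9.5 + 0.03×83 = 2.751.
Rate = 0.6758/(1 + 2.751) = 0.1801 J/s.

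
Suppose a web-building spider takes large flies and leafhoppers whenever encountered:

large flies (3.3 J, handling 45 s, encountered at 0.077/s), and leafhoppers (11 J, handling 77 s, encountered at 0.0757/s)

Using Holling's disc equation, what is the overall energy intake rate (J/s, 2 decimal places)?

0.11 J/s

Energy encountered per unit search time: 0.077×3.3 + 0.0757×11 = 1.087 J/s.
Handling time per unit search time: 0.077×45 + 0.0757×77 = 9.294.
Rate = 1.087/(1 + 9.294) = 0.1056 J/s.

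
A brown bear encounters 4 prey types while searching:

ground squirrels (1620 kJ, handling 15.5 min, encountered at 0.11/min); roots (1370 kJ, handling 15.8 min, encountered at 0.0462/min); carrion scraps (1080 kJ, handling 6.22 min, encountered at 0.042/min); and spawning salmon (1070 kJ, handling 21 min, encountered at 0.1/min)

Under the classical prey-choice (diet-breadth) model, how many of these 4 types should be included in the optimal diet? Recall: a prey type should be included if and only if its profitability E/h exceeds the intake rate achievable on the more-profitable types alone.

3

Profitabilities (E/h, kJ/min): carrion scraps 174, ground squirrels 105, roots 86.7, spawning salmon 51. Add prey in this order while the next type's profitability exceeds the intake rate on those already taken.
Rate on top 1: 35.96. ground squirrels: 105 > 35.96 → include.
Rate on top 2: 75.37. roots: 86.7 > 75.37 → include.
Rate on top 3: 77.61. spawning salmon: 51 < 77.61 → exclude; stop.
Optimal diet: carrion scraps, ground squirrels, roots — 3 of 4 types.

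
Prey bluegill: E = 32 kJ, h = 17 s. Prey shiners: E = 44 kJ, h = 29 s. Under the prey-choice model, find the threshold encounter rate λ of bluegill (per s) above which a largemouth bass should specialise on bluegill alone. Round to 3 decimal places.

0.244 per s

Drop shiners once their profitability E₂/h₂ falls below the rate achievable on bluegill alone: E₂/h₂ = λE₁/(1 + λh₁).
Solve for λ: λE₁h₂ = E₂(1 + λh₁) → λ(E₁h₂ − E₂h₁) = E₂ → λ = E₂/(E₁h₂ − E₂h₁).
λ = 44/(32×29 − 44×17) = 44/180 = 0.2444 per s.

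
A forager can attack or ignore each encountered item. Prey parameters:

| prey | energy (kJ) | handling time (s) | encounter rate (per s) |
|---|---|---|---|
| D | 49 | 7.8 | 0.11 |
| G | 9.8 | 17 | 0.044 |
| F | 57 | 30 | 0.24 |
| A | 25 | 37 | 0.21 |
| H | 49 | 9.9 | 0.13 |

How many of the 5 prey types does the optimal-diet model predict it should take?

2

Profitabilities (E/h, kJ/s): D 6.28, H 4.95, F 1.9, A 0.676, G 0.576. Add prey in this order while the next type's profitability exceeds the intake rate on those already taken.
Rate on top 1: 2.901. H: 4.95 > 2.901 → include.
Rate on top 2: 3.739. F: 1.9 < 3.739 → exclude; stop.
Optimal diet: D, H — 2 of 5 types.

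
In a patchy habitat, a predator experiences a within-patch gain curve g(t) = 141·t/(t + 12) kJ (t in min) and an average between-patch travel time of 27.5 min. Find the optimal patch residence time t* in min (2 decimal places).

18.17 min

By the marginal value theorem, leave when the instantaneous gain rate g'(t) equals the habitat-wide average g(t)/(T + t).
g'(t) = 141·12/(t + 12)². Setting 141·12/(t+12)² = 141t/[(t+12)(27.5+t)] gives 12(27.5+t) = t(t+12), so t² = 12×27.5 = 330.
t* = √330 = 18.17 min.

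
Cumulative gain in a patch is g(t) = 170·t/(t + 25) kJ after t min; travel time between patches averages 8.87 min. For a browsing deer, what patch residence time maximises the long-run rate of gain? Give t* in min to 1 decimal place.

By the marginal value theorem, leave when the instantaneous gain rate g'(t) equals the habitat-wide average g(t)/(T + t).
g'(t) = 170·25/(t + 25)². Setting 170·25/(t+25)² = 170t/[(t+25)(8.87+t)] gives 25(8.87+t) = t(t+25), so t² = 25×8.87 = 221.7.
t* = √221.7 = 14.89 min.

14.9 min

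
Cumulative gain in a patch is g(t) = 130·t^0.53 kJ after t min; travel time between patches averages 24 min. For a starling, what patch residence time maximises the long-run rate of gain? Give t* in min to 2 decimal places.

27.06 min

Optimal t* satisfies g'(t*) = g(t*)/(T + t*).
g'(t) = 0.53·130·t^-0.47. Setting 0.53·130·t^-0.47 = 130·t^0.53/(24+t) gives 0.53(24+t) = t, so 0.47·t = 0.53×24.
t* = 0.53×24/0.47 = 27.06 min.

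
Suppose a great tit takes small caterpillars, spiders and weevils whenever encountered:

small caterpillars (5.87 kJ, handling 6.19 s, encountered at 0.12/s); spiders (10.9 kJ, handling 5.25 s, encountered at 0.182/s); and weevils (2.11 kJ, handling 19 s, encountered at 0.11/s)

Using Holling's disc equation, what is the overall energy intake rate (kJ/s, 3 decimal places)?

Energy encountered per unit search time: 0.12×5.87 + 0.182×10.9 + 0.11×2.11 = 2.92 kJ/s.
Handling time per unit search time: 0.12×6.19 + 0.182×5.25 + 0.11×19 = 3.788.
Rate = 2.92/(1 + 3.788) = 0.6099 kJ/s.

0.610 kJ/s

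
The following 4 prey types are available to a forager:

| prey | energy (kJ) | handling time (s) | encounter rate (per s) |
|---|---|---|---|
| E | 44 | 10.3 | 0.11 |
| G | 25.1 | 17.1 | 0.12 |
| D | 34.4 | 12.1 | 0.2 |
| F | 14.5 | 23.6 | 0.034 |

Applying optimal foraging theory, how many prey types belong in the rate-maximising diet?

2

Profitabilities (E/h, kJ/s): E 4.27, D 2.84, G 1.47, F 0.614. Add prey in this order while the next type's profitability exceeds the intake rate on those already taken.
Rate on top 1: 2.269. D: 2.84 > 2.269 → include.
Rate on top 2: 2.574. G: 1.47 < 2.574 → exclude; stop.
Optimal diet: E, D — 2 of 4 types.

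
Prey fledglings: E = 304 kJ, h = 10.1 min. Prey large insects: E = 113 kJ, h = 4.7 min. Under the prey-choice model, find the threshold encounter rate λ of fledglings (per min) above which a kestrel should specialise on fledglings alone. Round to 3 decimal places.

At the threshold, the rate on fledglings alone equals the profitability of large insects: λ·304/(1 + λ·10.1) = 113/4.7 = 24.04.
Rearranging, λ(304 − 24.04×10.1) = 24.04, so λ = 24.04/61.17 = 0.393 per min.

0.393 per min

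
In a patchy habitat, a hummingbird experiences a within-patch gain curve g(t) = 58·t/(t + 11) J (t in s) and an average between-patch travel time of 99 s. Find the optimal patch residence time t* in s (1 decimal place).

Optimal t* satisfies g'(t*) = g(t*)/(T + t*).
g'(t) = 58·11/(t + 11)². Setting 58·11/(t+11)² = 58t/[(t+11)(99+t)] gives 11(99+t) = t(t+11), so t² = 11×99 = 1089.
t* = √1089 = 33 s.

33.0 s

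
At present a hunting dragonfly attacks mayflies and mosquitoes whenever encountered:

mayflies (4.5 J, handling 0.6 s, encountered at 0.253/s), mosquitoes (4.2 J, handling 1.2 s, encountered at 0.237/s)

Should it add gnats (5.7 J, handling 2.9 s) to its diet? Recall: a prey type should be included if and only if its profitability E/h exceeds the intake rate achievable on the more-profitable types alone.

Current rate: (0.253×4.5 + 0.237×4.2)/(1 + 0.253×0.6 + 0.237×1.2) = 1.486 J/s.
Profitability of gnats: 5.7/2.9 = 1.966 J/s.
Since 1.966 > R, including gnats increases the long-run rate.

Yes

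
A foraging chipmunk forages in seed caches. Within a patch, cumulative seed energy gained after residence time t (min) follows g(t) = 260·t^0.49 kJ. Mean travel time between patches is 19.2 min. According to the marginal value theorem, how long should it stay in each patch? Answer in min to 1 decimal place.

18.4 min

By the marginal value theorem, leave when the instantaneous gain rate g'(t) equals the habitat-wide average g(t)/(T + t).
g'(t) = 0.49·260·t^-0.51. Setting 0.49·260·t^-0.51 = 260·t^0.49/(19.2+t) gives 0.49(19.2+t) = t, so 0.51·t = 0.49×19.2.
t* = 0.49×19.2/0.51 = 18.45 min.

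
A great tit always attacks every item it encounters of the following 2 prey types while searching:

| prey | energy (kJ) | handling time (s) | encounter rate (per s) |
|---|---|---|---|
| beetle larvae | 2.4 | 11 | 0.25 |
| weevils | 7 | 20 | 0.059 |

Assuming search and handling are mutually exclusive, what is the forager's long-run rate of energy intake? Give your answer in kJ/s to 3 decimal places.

0.205 kJ/s

R = Σλ_iE_i / (1 + Σλ_ih_i)
Numerator: 0.25×2.4 + 0.059×7 = 1.013
Denominator: 1 + 0.25×11 + 0.059×20 = 4.93
R = 1.013/4.93 = 0.2055 kJ/s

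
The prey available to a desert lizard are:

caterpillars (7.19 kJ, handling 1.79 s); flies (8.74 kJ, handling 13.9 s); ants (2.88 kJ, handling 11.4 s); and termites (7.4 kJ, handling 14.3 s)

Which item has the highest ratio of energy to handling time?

caterpillars

Profitability E/h (kJ/s): caterpillars = 7.19/1.79 = 4.02, flies = 8.74/13.9 = 0.629, ants = 2.88/11.4 = 0.253, termites = 7.4/14.3 = 0.517.
Ranked: caterpillars > flies > termites > ants.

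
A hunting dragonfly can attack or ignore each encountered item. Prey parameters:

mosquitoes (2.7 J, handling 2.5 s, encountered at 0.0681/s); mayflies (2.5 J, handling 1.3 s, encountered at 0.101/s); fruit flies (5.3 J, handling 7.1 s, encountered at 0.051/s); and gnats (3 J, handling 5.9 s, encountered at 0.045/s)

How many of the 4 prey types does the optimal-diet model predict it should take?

4

Rank by E/h (J/s): mayflies 1.92, mosquitoes 1.08, fruit flies 0.746, gnats 0.508. Include each in turn until the next type's E/h falls below the running intake rate.
Rate on top 1: 0.2232. mosquitoes: 1.08 > 0.2232 → include.
Rate on top 2: 0.3353. fruit flies: 0.746 > 0.3353 → include.
Rate on top 3: 0.4248. gnats: 0.508 > 0.4248 → include.
Optimal diet: mayflies, mosquitoes, fruit flies, gnats — 4 of 4 types.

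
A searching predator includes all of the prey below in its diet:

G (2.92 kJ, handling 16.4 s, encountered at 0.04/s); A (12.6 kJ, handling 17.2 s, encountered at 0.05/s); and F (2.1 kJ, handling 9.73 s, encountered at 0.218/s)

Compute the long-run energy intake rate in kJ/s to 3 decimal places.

0.260 kJ/s

R = Σλ_iE_i / (1 + Σλ_ih_i)
Numerator: 0.04×2.92 + 0.05×12.6 + 0.218×2.1 = 1.205
Denominator: 1 + 0.04×16.4 + 0.05×17.2 + 0.218×9.73 = 4.637
R = 1.205/4.637 = 0.2598 kJ/s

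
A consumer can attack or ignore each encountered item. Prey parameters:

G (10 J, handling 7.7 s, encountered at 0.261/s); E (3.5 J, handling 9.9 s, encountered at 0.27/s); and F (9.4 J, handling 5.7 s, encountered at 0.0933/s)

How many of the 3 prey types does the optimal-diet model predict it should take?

Rank by E/h (J/s): F 1.65, G 1.3, E 0.354. Include each in turn until the next type's E/h falls below the running intake rate.
Rate on top 1: 0.5725. G: 1.3 > 0.5725 → include.
Rate on top 2: 0.9846. E: 0.354 < 0.9846 → exclude; stop.
Optimal diet: F, G — 2 of 3 types.

2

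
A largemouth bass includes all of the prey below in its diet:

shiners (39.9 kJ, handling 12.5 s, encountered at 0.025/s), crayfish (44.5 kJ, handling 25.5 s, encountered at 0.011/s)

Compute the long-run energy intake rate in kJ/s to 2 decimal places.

R = Σλ_iE_i / (1 + Σλ_ih_i)
Numerator: 0.025×39.9 + 0.011×44.5 = 1.487
Denominator: 1 + 0.025×12.5 + 0.011×25.5 = 1.593
R = 1.487/1.593 = 0.9335 kJ/s

0.93 kJ/s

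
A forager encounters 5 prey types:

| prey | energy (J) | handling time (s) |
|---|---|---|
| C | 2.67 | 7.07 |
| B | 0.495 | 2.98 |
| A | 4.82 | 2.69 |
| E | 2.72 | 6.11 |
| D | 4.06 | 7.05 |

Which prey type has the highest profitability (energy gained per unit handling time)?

A

Profitability E/h (J/s): C = 2.67/7.07 = 0.378, B = 0.495/2.98 = 0.166, A = 4.82/2.69 = 1.79, E = 2.72/6.11 = 0.445, D = 4.06/7.05 = 0.576.
Ranked: A > D > E > C > B.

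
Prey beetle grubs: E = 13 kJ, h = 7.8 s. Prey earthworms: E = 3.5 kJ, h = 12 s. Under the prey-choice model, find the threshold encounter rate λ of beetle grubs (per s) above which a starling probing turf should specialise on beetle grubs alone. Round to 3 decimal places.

The zero-one rule: include earthworms iff E₂/h₂ > λE₁/(1+λh₁). Equality gives the switch point.
λE₁h₂ = E₂ + λE₂h₁ ⇒ λ = E₂/(E₁h₂ − E₂h₁) = 3.5/(156 − 27.3) = 0.0272 per s.

0.027 per s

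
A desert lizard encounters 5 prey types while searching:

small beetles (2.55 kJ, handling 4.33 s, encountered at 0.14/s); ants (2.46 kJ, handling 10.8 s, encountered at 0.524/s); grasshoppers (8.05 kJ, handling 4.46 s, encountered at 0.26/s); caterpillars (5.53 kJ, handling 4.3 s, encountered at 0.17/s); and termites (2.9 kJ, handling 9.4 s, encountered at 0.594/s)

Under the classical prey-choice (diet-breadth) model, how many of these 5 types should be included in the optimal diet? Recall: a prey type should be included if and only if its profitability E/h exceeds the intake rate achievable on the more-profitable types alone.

2

E/h in descending order: grasshoppers 1.8, caterpillars 1.29, small beetles 0.589, termites 0.309, ants 0.228 kJ/s. The optimal diet is the largest prefix of this list for which every included type satisfies E_i/h_i > R on the types above it.
Rate on top 1: 0.9692. caterpillars: 1.29 > 0.9692 → include.
Rate on top 2: 1.049. small beetles: 0.589 < 1.049 → exclude; stop.
Optimal diet: grasshoppers, caterpillars — 2 of 5 types.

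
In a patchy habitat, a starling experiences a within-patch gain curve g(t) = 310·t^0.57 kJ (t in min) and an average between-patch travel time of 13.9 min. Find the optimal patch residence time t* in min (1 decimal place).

Optimal t* satisfies g'(t*) = g(t*)/(T + t*).
g'(t) = 0.57·310·t^-0.43. Setting 0.57·310·t^-0.43 = 310·t^0.57/(13.9+t) gives 0.57(13.9+t) = t, so 0.43·t = 0.57×13.9.
t* = 0.57×13.9/0.43 = 18.43 min.

18.4 min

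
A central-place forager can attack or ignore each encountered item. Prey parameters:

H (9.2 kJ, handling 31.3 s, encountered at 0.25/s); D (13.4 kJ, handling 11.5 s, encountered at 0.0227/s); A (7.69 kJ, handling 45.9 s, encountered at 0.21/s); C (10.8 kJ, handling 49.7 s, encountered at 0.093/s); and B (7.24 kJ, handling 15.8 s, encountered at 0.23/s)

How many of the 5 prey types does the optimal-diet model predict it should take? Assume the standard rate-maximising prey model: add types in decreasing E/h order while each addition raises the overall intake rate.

2

Rank by E/h (kJ/s): D 1.17, B 0.458, H 0.294, C 0.217, A 0.168. Include each in turn until the next type's E/h falls below the running intake rate.
Rate on top 1: 0.2412. B: 0.458 > 0.2412 → include.
Rate on top 2: 0.4023. H: 0.294 < 0.4023 → exclude; stop.
Optimal diet: D, B — 2 of 5 types.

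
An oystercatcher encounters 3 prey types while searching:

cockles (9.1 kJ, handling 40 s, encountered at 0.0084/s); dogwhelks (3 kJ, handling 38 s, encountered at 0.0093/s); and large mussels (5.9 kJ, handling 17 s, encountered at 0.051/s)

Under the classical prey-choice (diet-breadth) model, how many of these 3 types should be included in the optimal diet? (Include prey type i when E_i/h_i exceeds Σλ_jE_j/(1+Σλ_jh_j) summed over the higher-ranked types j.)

2

Profitabilities (E/h, kJ/s): large mussels 0.347, cockles 0.227, dogwhelks 0.0789. Add prey in this order while the next type's profitability exceeds the intake rate on those already taken.
Rate on top 1: 0.1612. cockles: 0.227 > 0.1612 → include.
Rate on top 2: 0.1713. dogwhelks: 0.0789 < 0.1713 → exclude; stop.
Optimal diet: large mussels, cockles — 2 of 3 types.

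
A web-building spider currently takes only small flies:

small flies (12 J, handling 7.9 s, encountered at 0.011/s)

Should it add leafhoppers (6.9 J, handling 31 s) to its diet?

Yes

On small flies alone, R = ΣλE/(1+Σλh) = 0.132/1.087 = 0.1214 J/s.
leafhoppers: E/h = 6.9/31 = 0.2226 J/s.
0.2226 > 0.1214, so adding leafhoppers raises the average — include it.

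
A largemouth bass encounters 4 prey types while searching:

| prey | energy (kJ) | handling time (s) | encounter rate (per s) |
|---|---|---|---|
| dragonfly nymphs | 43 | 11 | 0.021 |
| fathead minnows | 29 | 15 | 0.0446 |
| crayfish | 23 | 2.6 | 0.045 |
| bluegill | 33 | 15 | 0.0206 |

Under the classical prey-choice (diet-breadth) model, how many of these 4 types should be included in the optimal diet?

4

E/h in descending order: crayfish 8.85, dragonfly nymphs 3.91, bluegill 2.2, fathead minnows 1.93 kJ/s. The optimal diet is the largest prefix of this list for which every included type satisfies E_i/h_i > R on the types above it.
Rate on top 1: 0.9266. dragonfly nymphs: 3.91 > 0.9266 → include.
Rate on top 2: 1.438. bluegill: 2.2 > 1.438 → include.
Rate on top 3: 1.58. fathead minnows: 1.93 > 1.58 → include.
Optimal diet: crayfish, dragonfly nymphs, bluegill, fathead minnows — 4 of 4 types.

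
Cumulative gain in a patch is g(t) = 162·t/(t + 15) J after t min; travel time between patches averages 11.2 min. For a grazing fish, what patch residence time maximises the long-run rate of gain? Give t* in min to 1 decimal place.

Optimal t* satisfies g'(t*) = g(t*)/(T + t*).
g'(t) = 162·15/(t + 15)². Setting 162·15/(t+15)² = 162t/[(t+15)(11.2+t)] gives 15(11.2+t) = t(t+15), so t² = 15×11.2 = 168.
t* = √168 = 12.96 min.

13.0 min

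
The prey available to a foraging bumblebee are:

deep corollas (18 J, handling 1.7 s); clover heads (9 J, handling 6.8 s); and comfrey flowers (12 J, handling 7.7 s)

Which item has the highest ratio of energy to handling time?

Profitability E/h (J/s): deep corollas = 18/1.7 = 10.6, clover heads = 9/6.8 = 1.32, comfrey flowers = 12/7.7 = 1.56.
Ranked: deep corollas > comfrey flowers > clover heads.

deep corollas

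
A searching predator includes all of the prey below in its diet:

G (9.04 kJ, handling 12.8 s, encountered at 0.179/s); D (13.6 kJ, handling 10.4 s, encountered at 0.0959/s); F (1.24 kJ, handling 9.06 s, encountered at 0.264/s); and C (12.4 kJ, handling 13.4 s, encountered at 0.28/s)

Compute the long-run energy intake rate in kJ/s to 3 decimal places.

0.644 kJ/s

Energy encountered per unit search time: 0.179×9.04 + 0.0959×13.6 + 0.264×1.24 + 0.28×12.4 = 6.722 kJ/s.
Handling time per unit search time: 0.179×12.8 + 0.0959×10.4 + 0.264×9.06 + 0.28×13.4 = 9.432.
Rate = 6.722/(1 + 9.432) = 0.6443 kJ/s.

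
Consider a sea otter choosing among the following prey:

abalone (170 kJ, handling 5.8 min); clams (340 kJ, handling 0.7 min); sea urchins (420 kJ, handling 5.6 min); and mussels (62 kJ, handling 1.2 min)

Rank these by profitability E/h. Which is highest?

In descending order of E/h:
clams: 340/0.7 = 486 kJ/min
sea urchins: 420/5.6 = 75 kJ/min
mussels: 62/1.2 = 51.7 kJ/min
abalone: 170/5.8 = 29.3 kJ/min

clams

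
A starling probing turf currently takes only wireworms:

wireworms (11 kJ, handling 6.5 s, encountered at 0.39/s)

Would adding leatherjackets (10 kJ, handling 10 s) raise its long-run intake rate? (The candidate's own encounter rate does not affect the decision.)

On wireworms alone, R = ΣλE/(1+Σλh) = 4.29/3.535 = 1.214 kJ/s.
leatherjackets: E/h = 10/10 = 1 kJ/s.
Since 1 < R, time spent handling leatherjackets is better spent searching.

No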